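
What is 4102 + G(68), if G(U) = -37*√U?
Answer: 4102 - 74*√17 ≈ 3796.9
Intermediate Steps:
4102 + G(68) = 4102 - 74*√17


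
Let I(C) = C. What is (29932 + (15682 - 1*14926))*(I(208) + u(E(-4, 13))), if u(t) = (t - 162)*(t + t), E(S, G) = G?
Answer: -112502208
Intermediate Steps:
u(t) = 2*t*(-162 + t) (u(t) = (-162 + t)*(2*t) = 2*t*(-162 + t))
(29932 + (15682 - 1*14926))*(I(208) + u(E(-4, 13))) = (29932 + (15682 - 1*14926))*(208 + 2*13*(-162 + 13)) = (29932 + (15682 - 14926))*(208 + 2*13*(-149)) = (29932 + 756)*(208 - 3874) = 30688*(-3666) = -112502208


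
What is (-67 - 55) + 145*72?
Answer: 10318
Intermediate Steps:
(-67 - 55) + 145*72 = -122 + 10440 = 10318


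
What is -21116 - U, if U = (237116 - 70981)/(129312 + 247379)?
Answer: -7954373291/376691 ≈ -21116.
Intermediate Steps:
U = 166135/376691 ≈ 0.44104
-21116 - U = -21116 - 1*166135/376691 = -21116 - 166135/376691 = -7954373291/376691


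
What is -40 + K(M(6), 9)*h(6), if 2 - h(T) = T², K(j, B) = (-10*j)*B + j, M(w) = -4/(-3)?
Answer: 11984/3 ≈ 3994.7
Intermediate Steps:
M(w) = 4/3 (M(w) = -4*(-⅓) = 4/3)
K(j, B) = j - 10*B*j (K(j, B) = -10*B*j + j = j - 10*B*j)
h(T) = 2 - T²
-40 + K(M(6), 9)*h(6) = -40 + (4*(1 - 10*9)/3)*(2 - 1*6²) = -40 + (4*(1 - 90)/3)*(2 - 1*36) = -40 + ((4/3)*(-89))*(2 - 36) = -40 - 356/3*(-34) = -40 + 12104/3 = 11984/3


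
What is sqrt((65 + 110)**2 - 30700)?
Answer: 5*I*sqrt(3) ≈ 8.6602*I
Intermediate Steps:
sqrt((65 + 110)**2 - 30700) = sqrt(175**2 - 30700) = sqrt(30625 - 30700) = sqrt(-75) = 5*I*sqrt(3)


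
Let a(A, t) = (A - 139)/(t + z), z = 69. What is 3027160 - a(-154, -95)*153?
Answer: 78661331/26 ≈ 3.0254e+6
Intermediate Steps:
a(A, t) = (-139 + A)/(69 + t) (a(A, t) = (A - 139)/(t + 69) = (-139 + A)/(69 + t))
3027160 - a(-154, -95)*153 = 3027160 - (-139 - 154)/(69 - 95)*153 = 3027160 - -293/(-26)*153 = 3027160 - (-1/26*(-293))*153 = 3027160 - 293*153/26 = 3027160 - 1*44829/26 = 3027160 - 44829/26 = 78661331/26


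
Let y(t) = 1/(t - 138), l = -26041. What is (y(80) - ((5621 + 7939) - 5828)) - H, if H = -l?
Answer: -1958835/58 ≈ -33773.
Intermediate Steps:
y(t) = 1/(-138 + t)
H = 26041 (H = -1*(-26041) = 26041)
(y(80) - ((5621 + 7939) - 5828)) - H = (1/(-138 + 80) - ((5621 + 7939) - 5828)) - 1*26041 = (1/(-58) - (13560 - 5828)) - 26041 = (-1/58 - 1*7732) - 26041 = (-1/58 - 7732) - 26041 = -448457/58 - 26041 = -1958835/58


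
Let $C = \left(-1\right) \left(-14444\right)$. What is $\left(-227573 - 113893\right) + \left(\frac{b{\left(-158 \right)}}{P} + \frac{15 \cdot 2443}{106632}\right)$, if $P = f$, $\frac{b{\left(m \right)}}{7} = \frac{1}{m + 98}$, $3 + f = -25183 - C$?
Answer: $- \frac{300619688186827}{880380450} \approx -3.4147 \cdot 10^{5}$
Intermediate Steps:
$C = 14444$
$f = -39630$ ($f = -3 - 39627 = -39630$)
$b{\left(m \right)} = \frac{7}{98 + m}$ ($b{\left(m \right)} = \frac{7}{m + 98} = \frac{7}{98 + m}$)
$P = -39630$
$\left(-227573 - 113893\right) + \left(\frac{b{\left(-158 \right)}}{P} + \frac{15 \cdot 2443}{106632}\right) = \left(-227573 - 113893\right) + \left(\frac{7 \frac{1}{98 - 158}}{-39630} + \frac{15 \cdot 2443}{106632}\right) = -341466 + \left(\frac{7}{-60} \left(- \frac{1}{39630}\right) + 36645 \cdot \frac{1}{106632}\right) = -341466 + \left(7 \left(- \frac{1}{60}\right) \left(- \frac{1}{39630}\right) + \frac{12215}{35544}\right) = -341466 + \left(\left(- \frac{7}{60}\right) \left(- \frac{1}{39630}\right) + \frac{12215}{35544}\right) = -341466 + \left(\frac{7}{2377800} + \frac{12215}{35544}\right) = -341466 + \frac{302552873}{880380450} = - \frac{300619688186827}{880380450}$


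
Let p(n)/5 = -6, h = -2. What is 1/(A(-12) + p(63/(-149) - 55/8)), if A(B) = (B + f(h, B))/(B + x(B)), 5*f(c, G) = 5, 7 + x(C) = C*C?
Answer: -125/3761 ≈ -0.033236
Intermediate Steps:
x(C) = -7 + C² (x(C) = -7 + C*C = -7 + C²)
f(c, G) = 1 (f(c, G) = (⅕)*5 = 1)
p(n) = -30 (p(n) = 5*(-6) = -30)
A(B) = (1 + B)/(-7 + B + B²) (A(B) = (B + 1)/(B + (-7 + B²)) = (1 + B)/(-7 + B + B²))
1/(A(-12) + p(63/(-149) - 55/8)) = 1/((1 - 12)/(-7 - 12 + (-12)²) - 30) = 1/(-11/(-7 - 12 + 144) - 30) = 1/(-11/125 - 30) = 1/(-3761/125) = -125/3761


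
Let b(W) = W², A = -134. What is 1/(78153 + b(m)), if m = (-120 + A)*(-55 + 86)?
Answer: 1/62078029 ≈ 1.6109e-8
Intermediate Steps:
m = -7874 (m = (-120 - 134)*(-55 + 86) = -254*31 = -7874)
1/(78153 + b(m)) = 1/(78153 + (-7874)²) = 1/(78153 + 61999876) = 1/62078029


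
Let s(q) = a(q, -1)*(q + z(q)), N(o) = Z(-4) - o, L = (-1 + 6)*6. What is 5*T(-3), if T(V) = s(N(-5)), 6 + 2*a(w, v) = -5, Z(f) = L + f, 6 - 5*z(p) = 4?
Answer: -1727/2 ≈ -863.50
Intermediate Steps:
z(p) = 2/5 (z(p) = 6/5 - 1/5*4 = 6/5 - 4/5 = 2/5)
L = 30 (L = 5*6 = 30)
Z(f) = 30 + f
N(o) = 26 - o (N(o) = (30 - 4) - o = 26 - o)
a(w, v) = -11/2 (a(w, v) = -3 + (1/2)*(-5) = -3 - 5/2 = -11/2)
s(q) = -11/5 - 11*q/2 (s(q) = -11*(q + 2/5)/2 = -11*(2/5 + q)/2 = -11/5 - 11*q/2)
T(V) = -1727/10 (T(V) = -11/5 - 11*(26 - 1*(-5))/2 = -11/5 - 11*(26 + 5)/2 = -11/5 - 11/2*31 = -11/5 - 341/2 = -1727/10)
5*T(-3) = 5*(-1727/10) = -1727/2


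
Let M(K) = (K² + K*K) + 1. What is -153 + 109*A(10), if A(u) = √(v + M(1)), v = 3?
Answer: -153 + 109*√6 ≈ 113.99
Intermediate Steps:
M(K) = 1 + 2*K² (M(K) = (K² + K²) + 1 = 2*K² + 1 = 1 + 2*K²)
A(u) = √6 (A(u) = √(3 + (1 + 2*1²)) = √(3 + (1 + 2*1)) = √(3 + (1 + 2)) = √(3 + 3) = √6)
-153 + 109*A(10) = -153 + 109*√6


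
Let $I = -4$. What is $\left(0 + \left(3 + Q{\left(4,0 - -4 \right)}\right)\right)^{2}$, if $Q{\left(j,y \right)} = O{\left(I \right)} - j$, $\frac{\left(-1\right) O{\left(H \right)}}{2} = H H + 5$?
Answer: $1849$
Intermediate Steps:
$O{\left(H \right)} = -10 - 2 H^{2}$ ($O{\left(H \right)} = - 2 \left(H H + 5\right) = - 2 \left(H^{2} + 5\right) = - 2 \left(5 + H^{2}\right) = -10 - 2 H^{2}$)
$Q{\left(j,y \right)} = -42 - j$ ($Q{\left(j,y \right)} = \left(-10 - 2 \left(-4\right)^{2}\right) - j = \left(-10 - 32\right) - j = -42 - j$)
$\left(0 + \left(3 + Q{\left(4,0 - -4 \right)}\right)\right)^{2} = \left(0 + \left(3 - 46\right)\right)^{2} = \left(0 - 43\right)^{2} = \left(-43\right)^{2} = 1849$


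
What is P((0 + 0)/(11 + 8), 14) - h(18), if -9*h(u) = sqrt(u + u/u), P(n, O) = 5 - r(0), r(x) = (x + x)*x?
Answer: 5 + sqrt(19)/9 ≈ 5.4843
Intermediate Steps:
r(x) = 2*x**2 (r(x) = (2*x)*x = 2*x**2)
P(n, O) = 5 (P(n, O) = 5 - 2*0**2 = 5 - 2*0 = 5 - 1*0 = 5 + 0 = 5)
h(u) = -sqrt(1 + u)/9 (h(u) = -sqrt(u + u/u)/9 = -sqrt(u + 1)/9 = -sqrt(1 + u)/9)
P((0 + 0)/(11 + 8), 14) - h(18) = 5 - (-1)*sqrt(1 + 18)/9 = 5 - (-1)*sqrt(19)/9 = 5 + sqrt(19)/9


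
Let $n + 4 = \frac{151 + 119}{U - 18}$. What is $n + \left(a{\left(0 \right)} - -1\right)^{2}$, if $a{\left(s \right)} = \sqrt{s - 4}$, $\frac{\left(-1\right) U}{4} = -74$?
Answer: $- \frac{838}{139} + 4 i \approx -6.0288 + 4.0 i$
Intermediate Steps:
$U = 296$ ($U = \left(-4\right) \left(-74\right) = 296$)
$a{\left(s \right)} = \sqrt{-4 + s}$
$n = - \frac{421}{139}$ ($n = -4 + \frac{151 + 119}{296 - 18} = -4 + \frac{270}{278} = -4 + 270 \cdot \frac{1}{278} = -4 + \frac{135}{139} = - \frac{421}{139} \approx -3.0288$)
$n + \left(a{\left(0 \right)} - -1\right)^{2} = - \frac{421}{139} + \left(\sqrt{-4 + 0} - -1\right)^{2} = - \frac{421}{139} + \left(\sqrt{-4} + 1\right)^{2} = - \frac{421}{139} + \left(2 i + 1\right)^{2} = - \frac{421}{139} + \left(1 + 2 i\right)^{2}$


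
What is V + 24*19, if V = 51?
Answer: 507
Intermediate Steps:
V + 24*19 = 51 + 24*19 = 51 + 456 = 507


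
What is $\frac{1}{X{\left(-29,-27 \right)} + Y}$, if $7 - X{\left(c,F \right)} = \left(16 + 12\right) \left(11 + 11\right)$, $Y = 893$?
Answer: $\frac{1}{284} \approx 0.0035211$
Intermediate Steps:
$X{\left(c,F \right)} = -609$ ($X{\left(c,F \right)} = 7 - \left(16 + 12\right) \left(11 + 11\right) = 7 - 28 \cdot 22 = 7 - 616 = -609$)
$\frac{1}{X{\left(-29,-27 \right)} + Y} = \frac{1}{-609 + 893} = \frac{1}{284}$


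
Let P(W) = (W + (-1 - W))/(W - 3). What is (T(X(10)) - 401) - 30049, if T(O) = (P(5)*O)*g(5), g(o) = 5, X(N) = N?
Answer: -30475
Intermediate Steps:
P(W) = -1/(-3 + W)
T(O) = -5*O/2 (T(O) = ((-1/(-3 + 5))*O)*5 = ((-1/2)*O)*5 = ((-1*½)*O)*5 = -O/2*5 = -5*O/2)
(T(X(10)) - 401) - 30049 = (-5/2*10 - 401) - 30049 = (-25 - 401) - 30049 = -426 - 30049 = -30475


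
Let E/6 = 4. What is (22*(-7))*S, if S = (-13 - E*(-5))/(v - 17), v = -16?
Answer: 1498/3 ≈ 499.33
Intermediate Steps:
E = 24 (E = 6*4 = 24)
S = -107/33 (S = (-13 - 1*24*(-5))/(-16 - 17) = (-13 - 24*(-5))/(-33) = (-13 + 120)*(-1/33) = 107*(-1/33) = -107/33 ≈ -3.2424)
(22*(-7))*S = (22*(-7))*(-107/33) = -154*(-107/33) = 1498/3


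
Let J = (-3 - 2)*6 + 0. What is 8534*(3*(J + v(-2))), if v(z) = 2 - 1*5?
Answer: -844866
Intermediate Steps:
v(z) = -3 (v(z) = 2 - 5 = -3)
J = -30 (J = -5*6 + 0 = -30 + 0 = -30)
8534*(3*(J + v(-2))) = 8534*(3*(-30 - 3)) = 8534*(3*(-33)) = 8534*(-99) = -844866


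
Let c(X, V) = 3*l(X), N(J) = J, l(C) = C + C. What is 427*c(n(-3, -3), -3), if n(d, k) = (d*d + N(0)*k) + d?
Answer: 15372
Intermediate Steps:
l(C) = 2*C
n(d, k) = d + d² (n(d, k) = (d*d + 0*k) + d = (d² + 0) + d = d² + d = d + d²)
c(X, V) = 6*X (c(X, V) = 3*(2*X) = 6*X)
427*c(n(-3, -3), -3) = 427*(6*(-3*(1 - 3))) = 427*(6*(-3*(-2))) = 427*(6*6) = 427*36 = 15372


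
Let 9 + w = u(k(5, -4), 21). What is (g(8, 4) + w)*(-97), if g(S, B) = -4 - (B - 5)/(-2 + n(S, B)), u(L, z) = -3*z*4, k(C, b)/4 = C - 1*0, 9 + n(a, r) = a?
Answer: 77212/3 ≈ 25737.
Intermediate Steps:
n(a, r) = -9 + a
k(C, b) = 4*C (k(C, b) = 4*(C - 1*0) = 4*(C + 0) = 4*C)
u(L, z) = -12*z
w = -261 (w = -9 - 12*21 = -9 - 252 = -261)
g(S, B) = -4 - (-5 + B)/(-11 + S) (g(S, B) = -4 - (B - 5)/(-2 + (-9 + S)) = -4 - (-5 + B)/(-11 + S))
(g(8, 4) + w)*(-97) = ((49 - 1*4 - 4*8)/(-11 + 8) - 261)*(-97) = ((49 - 4 - 32)/(-3) - 261)*(-97) = (-1/3*13 - 261)*(-97) = (-13/3 - 261)*(-97) = -796/3*(-97) = 77212/3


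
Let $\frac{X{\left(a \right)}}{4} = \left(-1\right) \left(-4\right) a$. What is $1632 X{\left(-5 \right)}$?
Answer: $-130560$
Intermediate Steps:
$X{\left(a \right)} = 16 a$ ($X{\left(a \right)} = 4 \left(-1\right) \left(-4\right) a = 4 \cdot 4 a = 16 a$)
$1632 X{\left(-5 \right)} = 1632 \cdot 16 \left(-5\right) = 1632 \left(-80\right) = -130560$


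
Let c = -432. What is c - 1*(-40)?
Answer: -392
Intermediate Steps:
c - 1*(-40) = -432 - 1*(-40) = -432 + 40 = -392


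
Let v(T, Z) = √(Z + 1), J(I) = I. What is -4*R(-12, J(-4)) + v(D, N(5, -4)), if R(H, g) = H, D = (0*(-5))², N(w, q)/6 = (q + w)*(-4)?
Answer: 48 + I*√23 ≈ 48.0 + 4.7958*I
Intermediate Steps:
N(w, q) = -24*q - 24*w (N(w, q) = 6*((q + w)*(-4)) = 6*(-4*q - 4*w) = -24*q - 24*w)
D = 0 (D = 0² = 0)
v(T, Z) = √(1 + Z)
-4*R(-12, J(-4)) + v(D, N(5, -4)) = -4*(-12) + √(1 + (-24*(-4) - 24*5)) = 48 + √(1 + (96 - 120)) = 48 + √(1 - 24) = 48 + √(-23) = 48 + I*√23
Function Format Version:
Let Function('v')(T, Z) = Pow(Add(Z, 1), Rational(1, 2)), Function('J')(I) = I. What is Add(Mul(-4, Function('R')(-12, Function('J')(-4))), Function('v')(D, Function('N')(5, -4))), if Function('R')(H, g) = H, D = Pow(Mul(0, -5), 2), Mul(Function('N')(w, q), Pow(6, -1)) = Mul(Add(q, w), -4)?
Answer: Add(48, Mul(I, Pow(23, Rational(1, 2)))) ≈ Add(48.000, Mul(4.7958, I))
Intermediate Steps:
Function('N')(w, q) = Add(Mul(-24, q), Mul(-24, w)) (Function('N')(w, q) = Mul(6, Mul(Add(q, w), -4)) = Mul(6, Add(Mul(-4, q), Mul(-4, w))) = Add(Mul(-24, q), Mul(-24, w)))
D = 0 (D = Pow(0, 2) = 0)
Function('v')(T, Z) = Pow(Add(1, Z), Rational(1, 2))
Add(Mul(-4, Function('R')(-12, Function('J')(-4))), Function('v')(D, Function('N')(5, -4))) = Add(Mul(-4, -12), Pow(Add(1, Add(Mul(-24, -4), Mul(-24, 5))), Rational(1, 2))) = Add(48, Pow(Add(1, Add(96, -120)), Rational(1, 2))) = Add(48, Pow(Add(1, -24), Rational(1, 2))) = Add(48, Pow(-23, Rational(1, 2))) = Add(48, Mul(I, Pow(23, Rational(1, 2))))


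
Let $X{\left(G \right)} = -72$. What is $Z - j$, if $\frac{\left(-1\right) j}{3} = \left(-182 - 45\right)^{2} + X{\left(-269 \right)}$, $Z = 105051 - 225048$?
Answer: $34374$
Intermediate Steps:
$Z = -119997$
$j = -154371$ ($j = - 3 \left(\left(-182 - 45\right)^{2} - 72\right) = - 3 \left(\left(-227\right)^{2} - 72\right) = - 3 \left(51529 - 72\right) = \left(-3\right) 51457 = -154371$)
$Z - j = -119997 - -154371 = -119997 + 154371 = 34374$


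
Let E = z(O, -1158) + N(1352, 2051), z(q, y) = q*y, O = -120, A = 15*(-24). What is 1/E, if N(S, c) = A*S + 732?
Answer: -1/347028 ≈ -2.8816e-6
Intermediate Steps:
A = -360
N(S, c) = 732 - 360*S (N(S, c) = -360*S + 732 = 732 - 360*S)
E = -347028 (E = -120*(-1158) + (732 - 360*1352) = 138960 + (732 - 486720) = 138960 - 485988 = -347028)
1/E = 1/(-347028) = -1/347028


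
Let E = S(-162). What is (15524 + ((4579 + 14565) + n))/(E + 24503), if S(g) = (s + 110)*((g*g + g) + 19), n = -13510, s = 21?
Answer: 10579/1721867 ≈ 0.0061439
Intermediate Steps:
S(g) = 2489 + 131*g + 131*g**2 (S(g) = (21 + 110)*((g*g + g) + 19) = 131*((g**2 + g) + 19) = 131*((g + g**2) + 19) = 131*(19 + g + g**2) = 2489 + 131*g + 131*g**2)
E = 3419231 (E = 2489 + 131*(-162) + 131*(-162)**2 = 2489 - 21222 + 131*26244 = 2489 - 21222 + 3437964 = 3419231)
(15524 + ((4579 + 14565) + n))/(E + 24503) = (15524 + ((4579 + 14565) - 13510))/(3419231 + 24503) = (15524 + (19144 - 13510))/3443734 = (15524 + 5634)*(1/3443734) = 21158*(1/3443734) = 10579/1721867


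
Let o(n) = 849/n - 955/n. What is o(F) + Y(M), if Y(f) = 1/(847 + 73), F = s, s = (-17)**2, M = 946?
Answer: -97231/265880 ≈ -0.36569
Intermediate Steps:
s = 289
F = 289
o(n) = -106/n
Y(f) = 1/920
o(F) + Y(M) = -106/289 + 1/920 = -97231/265880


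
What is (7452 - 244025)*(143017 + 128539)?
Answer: -64242817588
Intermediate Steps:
(7452 - 244025)*(143017 + 128539) = -236573*271556 = -64242817588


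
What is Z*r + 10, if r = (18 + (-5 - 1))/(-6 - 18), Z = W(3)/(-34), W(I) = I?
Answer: 683/68 ≈ 10.044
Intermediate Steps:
Z = -3/34 (Z = 3/(-34) = 3*(-1/34) = -3/34 ≈ -0.088235)
r = -½ (r = (18 - 6)/(-24) = 12*(-1/24) = -½ ≈ -0.50000)
Z*r + 10 = -3/34*(-½) + 10 = 3/68 + 10 = 683/68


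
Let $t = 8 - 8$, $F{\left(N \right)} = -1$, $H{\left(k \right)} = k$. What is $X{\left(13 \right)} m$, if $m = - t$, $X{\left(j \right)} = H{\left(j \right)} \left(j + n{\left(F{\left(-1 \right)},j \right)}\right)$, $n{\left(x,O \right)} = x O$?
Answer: $0$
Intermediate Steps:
$n{\left(x,O \right)} = O x$
$t = 0$ ($t = 8 - 8 = 0$)
$X{\left(j \right)} = 0$ ($X{\left(j \right)} = j \left(j + j \left(-1\right)\right) = j \left(j - j\right) = j 0 = 0$)
$m = 0$ ($m = \left(-1\right) 0 = 0$)
$X{\left(13 \right)} m = 0 \cdot 0 = 0$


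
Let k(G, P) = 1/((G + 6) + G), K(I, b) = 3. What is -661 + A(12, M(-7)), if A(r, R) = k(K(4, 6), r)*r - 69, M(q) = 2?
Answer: -729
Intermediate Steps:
k(G, P) = 1/(6 + 2*G) (k(G, P) = 1/((6 + G) + G) = 1/(6 + 2*G))
A(r, R) = -69 + r/12 (A(r, R) = (1/(2*(3 + 3)))*r - 69 = ((½)/6)*r - 69 = ((½)*(⅙))*r - 69 = r/12 - 69 = -69 + r/12)
-661 + A(12, M(-7)) = -661 + (-69 + (1/12)*12) = -661 + (-69 + 1) = -661 - 68 = -729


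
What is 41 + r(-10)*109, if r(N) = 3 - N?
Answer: 1458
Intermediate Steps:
41 + r(-10)*109 = 41 + (3 - 1*(-10))*109 = 41 + (3 + 10)*109 = 41 + 13*109 = 41 + 1417 = 1458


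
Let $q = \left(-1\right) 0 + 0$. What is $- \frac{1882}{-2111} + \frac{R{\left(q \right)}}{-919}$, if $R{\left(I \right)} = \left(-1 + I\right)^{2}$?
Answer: $\frac{1727447}{1940009} \approx 0.89043$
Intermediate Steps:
$q = 0$ ($q = 0 + 0 = 0$)
$- \frac{1882}{-2111} + \frac{R{\left(q \right)}}{-919} = - \frac{1882}{-2111} + \frac{\left(-1 + 0\right)^{2}}{-919} = \left(-1882\right) \left(- \frac{1}{2111}\right) + \left(-1\right)^{2} \left(- \frac{1}{919}\right) = \frac{1882}{2111} + 1 \left(- \frac{1}{919}\right) = \frac{1882}{2111} - \frac{1}{919} = \frac{1727447}{1940009}$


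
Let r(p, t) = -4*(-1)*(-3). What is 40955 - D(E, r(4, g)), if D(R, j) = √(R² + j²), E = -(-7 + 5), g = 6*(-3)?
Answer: 40955 - 2*√37 ≈ 40943.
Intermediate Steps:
g = -18
r(p, t) = -12 (r(p, t) = 4*(-3) = -12)
E = 2 (E = -1*(-2) = 2)
40955 - D(E, r(4, g)) = 40955 - √(2² + (-12)²) = 40955 - √(4 + 144) = 40955 - √148 = 40955 - 2*√37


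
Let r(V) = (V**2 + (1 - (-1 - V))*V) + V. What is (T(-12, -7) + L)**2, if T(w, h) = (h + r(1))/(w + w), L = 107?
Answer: 1651225/144 ≈ 11467.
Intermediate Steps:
r(V) = V + V**2 + V*(2 + V) (r(V) = (V**2 + (1 + (1 + V))*V) + V = (V**2 + (2 + V)*V) + V = (V**2 + V*(2 + V)) + V = V + V**2 + V*(2 + V))
T(w, h) = (5 + h)/(2*w) (T(w, h) = (h + 1*(3 + 2*1))/(w + w) = (h + 1*(3 + 2))/((2*w)) = (h + 1*5)*(1/(2*w)) = (h + 5)*(1/(2*w)) = (5 + h)*(1/(2*w)) = (5 + h)/(2*w))
(T(-12, -7) + L)**2 = ((1/2)*(5 - 7)/(-12) + 107)**2 = ((1/2)*(-1/12)*(-2) + 107)**2 = (1/12 + 107)**2 = (1285/12)**2 = 1651225/144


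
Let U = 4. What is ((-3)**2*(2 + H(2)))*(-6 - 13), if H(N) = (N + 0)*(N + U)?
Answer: -2394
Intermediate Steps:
H(N) = N*(4 + N) (H(N) = (N + 0)*(N + 4) = N*(4 + N))
((-3)**2*(2 + H(2)))*(-6 - 13) = ((-3)**2*(2 + 2*(4 + 2)))*(-6 - 13) = (9*(2 + 2*6))*(-19) = (9*(2 + 12))*(-19) = (9*14)*(-19) = 126*(-19) = -2394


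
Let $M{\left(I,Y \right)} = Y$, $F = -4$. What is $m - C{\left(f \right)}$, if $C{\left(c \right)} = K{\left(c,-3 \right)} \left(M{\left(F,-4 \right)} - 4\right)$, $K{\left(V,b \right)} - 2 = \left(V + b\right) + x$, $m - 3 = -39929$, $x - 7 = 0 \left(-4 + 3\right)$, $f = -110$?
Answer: $-40758$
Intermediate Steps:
$x = 7$ ($x = 7 + 0 \left(-4 + 3\right) = 7 + 0 \left(-1\right) = 7 + 0 = 7$)
$m = -39926$ ($m = 3 - 39929 = -39926$)
$K{\left(V,b \right)} = 9 + V + b$ ($K{\left(V,b \right)} = 2 + \left(\left(V + b\right) + 7\right) = 2 + \left(7 + V + b\right) = 9 + V + b$)
$C{\left(c \right)} = -48 - 8 c$ ($C{\left(c \right)} = \left(9 + c - 3\right) \left(-4 - 4\right) = \left(6 + c\right) \left(-8\right) = -48 - 8 c$)
$m - C{\left(f \right)} = -39926 - \left(-48 - -880\right) = -39926 - \left(-48 + 880\right) = -39926 - 832 = -40758$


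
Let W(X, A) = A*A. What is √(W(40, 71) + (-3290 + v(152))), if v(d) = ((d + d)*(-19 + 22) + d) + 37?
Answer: 2*√713 ≈ 53.404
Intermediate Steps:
v(d) = 37 + 7*d (v(d) = ((2*d)*3 + d) + 37 = (6*d + d) + 37 = 7*d + 37 = 37 + 7*d)
W(X, A) = A²
√(W(40, 71) + (-3290 + v(152))) = √(71² + (-3290 + (37 + 7*152))) = √(5041 + (-3290 + (37 + 1064))) = √(5041 + (-3290 + 1101)) = √(5041 - 2189) = √2852 = 2*√713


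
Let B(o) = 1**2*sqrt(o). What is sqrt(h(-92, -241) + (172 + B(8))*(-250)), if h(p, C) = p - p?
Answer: 10*sqrt(-430 - 5*sqrt(2)) ≈ 209.06*I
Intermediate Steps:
h(p, C) = 0
B(o) = sqrt(o) (B(o) = 1*sqrt(o) = sqrt(o))
sqrt(h(-92, -241) + (172 + B(8))*(-250)) = sqrt(0 + (172 + sqrt(8))*(-250)) = sqrt(0 + (172 + 2*sqrt(2))*(-250)) = sqrt(0 + (-43000 - 500*sqrt(2))) = sqrt(-43000 - 500*sqrt(2))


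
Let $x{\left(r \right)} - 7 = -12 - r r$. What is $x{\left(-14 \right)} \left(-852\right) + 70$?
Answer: $171322$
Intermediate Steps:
$x{\left(r \right)} = -5 - r^{2}$ ($x{\left(r \right)} = 7 - \left(12 + r r\right) = 7 - \left(12 + r^{2}\right) = -5 - r^{2}$)
$x{\left(-14 \right)} \left(-852\right) + 70 = \left(-5 - \left(-14\right)^{2}\right) \left(-852\right) + 70 = \left(-5 - 196\right) \left(-852\right) + 70 = \left(-201\right) \left(-852\right) + 70 = 171252 + 70 = 171322$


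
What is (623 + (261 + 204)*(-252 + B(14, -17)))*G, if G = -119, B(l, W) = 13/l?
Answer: 27637801/2 ≈ 1.3819e+7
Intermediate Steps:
(623 + (261 + 204)*(-252 + B(14, -17)))*G = (623 + (261 + 204)*(-252 + 13/14))*(-119) = (623 + 465*(-252 + 13*(1/14)))*(-119) = (623 + 465*(-252 + 13/14))*(-119) = (623 + 465*(-3515/14))*(-119) = (623 - 1634475/14)*(-119) = -1625753/14*(-119) = 27637801/2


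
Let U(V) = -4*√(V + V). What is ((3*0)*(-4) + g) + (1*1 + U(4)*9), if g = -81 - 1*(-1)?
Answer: -79 - 72*√2 ≈ -180.82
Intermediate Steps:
g = -80 (g = -81 + 1 = -80)
U(V) = -4*√2*√V
((3*0)*(-4) + g) + (1*1 + U(4)*9) = ((3*0)*(-4) - 80) + (1*1 - 4*√2*√4*9) = (0*(-4) - 80) + (1 - 4*√2*2*9) = (0 - 80) + (1 - 8*√2*9) = -80 + (1 - 72*√2) = -79 - 72*√2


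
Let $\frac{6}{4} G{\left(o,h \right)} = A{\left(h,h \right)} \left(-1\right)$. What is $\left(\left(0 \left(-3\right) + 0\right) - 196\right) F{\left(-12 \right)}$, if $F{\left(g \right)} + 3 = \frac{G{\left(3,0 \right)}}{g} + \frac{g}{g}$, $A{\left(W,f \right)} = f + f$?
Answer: $392$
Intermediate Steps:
$A{\left(W,f \right)} = 2 f$
$G{\left(o,h \right)} = - \frac{4 h}{3}$ ($G{\left(o,h \right)} = \frac{2 \cdot 2 h \left(-1\right)}{3} = \frac{2 \left(- 2 h\right)}{3} = - \frac{4 h}{3}$)
$F{\left(g \right)} = -2$ ($F{\left(g \right)} = -3 + \left(\frac{\left(- \frac{4}{3}\right) 0}{g} + \frac{g}{g}\right) = -3 + \left(\frac{0}{g} + 1\right) = -3 + \left(0 + 1\right) = -3 + 1 = -2$)
$\left(\left(0 \left(-3\right) + 0\right) - 196\right) F{\left(-12 \right)} = \left(\left(0 \left(-3\right) + 0\right) - 196\right) \left(-2\right) = \left(\left(0 + 0\right) - 196\right) \left(-2\right) = \left(0 - 196\right) \left(-2\right) = \left(-196\right) \left(-2\right) = 392$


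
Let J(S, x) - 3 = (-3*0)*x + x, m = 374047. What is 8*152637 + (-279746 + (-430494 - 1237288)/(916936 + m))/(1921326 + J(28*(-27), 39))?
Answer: 757217848498050331/620113356186 ≈ 1.2211e+6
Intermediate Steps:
J(S, x) = 3 + x (J(S, x) = 3 + ((-3*0)*x + x) = 3 + (0*x + x) = 3 + (0 + x) = 3 + x)
8*152637 + (-279746 + (-430494 - 1237288)/(916936 + m))/(1921326 + J(28*(-27), 39)) = 8*152637 + (-279746 + (-430494 - 1237288)/(916936 + 374047))/(1921326 + (3 + 39)) = 1221096 + (-279746 - 1667782/1290983)/(1921326 + 42) = 1221096 + (-279746 - 1667782*1/1290983)/1921368 = 1221096 + (-279746 - 1667782/1290983)*(1/1921368) = 1221096 - 361148998100/1290983*1/1921368 = 1221096 - 90287249525/620113356186 = 757217848498050331/620113356186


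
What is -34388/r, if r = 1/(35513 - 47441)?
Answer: 410180064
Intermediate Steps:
r = -1/11928 (r = 1/(-11928) = -1/11928 ≈ -8.3836e-5)
-34388/r = -34388/(-1/11928) = -34388*(-11928) = 410180064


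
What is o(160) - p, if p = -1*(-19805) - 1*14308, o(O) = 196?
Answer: -5301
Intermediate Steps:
p = 5497 (p = 19805 - 14308 = 5497)
o(160) - p = 196 - 1*5497 = 196 - 5497 = -5301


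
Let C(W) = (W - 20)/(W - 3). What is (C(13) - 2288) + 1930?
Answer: -3587/10 ≈ -358.70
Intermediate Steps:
C(W) = (-20 + W)/(-3 + W)
(C(13) - 2288) + 1930 = ((-20 + 13)/(-3 + 13) - 2288) + 1930 = (-7/10 - 2288) + 1930 = -22887/10 + 1930 = -3587/10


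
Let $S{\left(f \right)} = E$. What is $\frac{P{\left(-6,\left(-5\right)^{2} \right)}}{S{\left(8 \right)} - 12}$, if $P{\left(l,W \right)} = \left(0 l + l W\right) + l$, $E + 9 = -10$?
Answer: $\frac{156}{31} \approx 5.0323$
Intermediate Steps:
$E = -19$ ($E = -9 - 10 = -19$)
$S{\left(f \right)} = -19$
$P{\left(l,W \right)} = l + W l$ ($P{\left(l,W \right)} = \left(0 + W l\right) + l = W l + l = l + W l$)
$\frac{P{\left(-6,\left(-5\right)^{2} \right)}}{S{\left(8 \right)} - 12} = \frac{\left(-6\right) \left(1 + \left(-5\right)^{2}\right)}{-19 - 12} = \frac{\left(-6\right) \left(1 + 25\right)}{-31} = - \frac{\left(-6\right) 26}{31} = \left(- \frac{1}{31}\right) \left(-156\right) = \frac{156}{31}$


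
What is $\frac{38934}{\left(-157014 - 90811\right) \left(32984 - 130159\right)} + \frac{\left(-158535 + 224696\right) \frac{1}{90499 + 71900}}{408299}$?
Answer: $\frac{4174925631929509}{1596839735827562581875} \approx 2.6145 \cdot 10^{-6}$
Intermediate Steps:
$\frac{38934}{\left(-157014 - 90811\right) \left(32984 - 130159\right)} + \frac{\left(-158535 + 224696\right) \frac{1}{90499 + 71900}}{408299} = \frac{38934}{\left(-247825\right) \left(-97175\right)} + \frac{66161}{162399} \cdot \frac{1}{408299} = \frac{38934}{24082394375} + 66161 \cdot \frac{1}{162399} \cdot \frac{1}{408299} = 38934 \cdot \frac{1}{24082394375} + \frac{66161}{162399} \cdot \frac{1}{408299} = \frac{38934}{24082394375} + \frac{66161}{66307349301} = \frac{4174925631929509}{1596839735827562581875}$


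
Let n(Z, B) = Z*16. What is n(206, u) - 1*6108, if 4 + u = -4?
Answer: -2812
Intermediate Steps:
u = -8 (u = -4 - 4 = -8)
n(Z, B) = 16*Z
n(206, u) - 1*6108 = 16*206 - 1*6108 = 3296 - 6108 = -2812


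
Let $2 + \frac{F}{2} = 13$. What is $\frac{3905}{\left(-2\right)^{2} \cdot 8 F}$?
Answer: $\frac{355}{64} \approx 5.5469$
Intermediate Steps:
$F = 22$ ($F = -4 + 2 \cdot 13 = -4 + 26 = 22$)
$\frac{3905}{\left(-2\right)^{2} \cdot 8 F} = \frac{3905}{\left(-2\right)^{2} \cdot 8 \cdot 22} = \frac{3905}{4 \cdot 8 \cdot 22} = \frac{3905}{32 \cdot 22} = \frac{3905}{704} = 3905 \cdot \frac{1}{704} = \frac{355}{64}$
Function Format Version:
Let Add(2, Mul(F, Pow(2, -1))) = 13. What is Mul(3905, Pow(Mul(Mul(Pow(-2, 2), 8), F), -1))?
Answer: Rational(355, 64) ≈ 5.5469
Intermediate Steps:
F = 22 (F = Add(-4, Mul(2, 13)) = Add(-4, 26) = 22)
Mul(3905, Pow(Mul(Mul(Pow(-2, 2), 8), F), -1)) = Mul(3905, Pow(Mul(Mul(Pow(-2, 2), 8), 22), -1)) = Mul(3905, Pow(Mul(Mul(4, 8), 22), -1)) = Mul(3905, Pow(Mul(32, 22), -1)) = Mul(3905, Pow(704, -1)) = Mul(3905, Rational(1, 704)) = Rational(355, 64)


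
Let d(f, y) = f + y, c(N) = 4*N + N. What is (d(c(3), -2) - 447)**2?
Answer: 188356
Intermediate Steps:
c(N) = 5*N
(d(c(3), -2) - 447)**2 = ((5*3 - 2) - 447)**2 = ((15 - 2) - 447)**2 = (13 - 447)**2 = (-434)**2 = 188356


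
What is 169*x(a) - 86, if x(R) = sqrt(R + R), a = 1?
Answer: -86 + 169*sqrt(2) ≈ 153.00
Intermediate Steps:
x(R) = sqrt(2)*sqrt(R) (x(R) = sqrt(2*R) = sqrt(2)*sqrt(R))
169*x(a) - 86 = 169*(sqrt(2)*sqrt(1)) - 86 = 169*(sqrt(2)*1) - 86 = 169*sqrt(2) - 86 = -86 + 169*sqrt(2)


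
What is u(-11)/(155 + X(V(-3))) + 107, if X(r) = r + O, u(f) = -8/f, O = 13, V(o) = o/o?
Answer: 198921/1859 ≈ 107.00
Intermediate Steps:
V(o) = 1
X(r) = 13 + r (X(r) = r + 13 = 13 + r)
u(-11)/(155 + X(V(-3))) + 107 = (-8/(-11))/(155 + (13 + 1)) + 107 = (-8*(-1/11))/(155 + 14) + 107 = (8/11)/169 + 107 = (1/169)*(8/11) + 107 = 8/1859 + 107 = 198921/1859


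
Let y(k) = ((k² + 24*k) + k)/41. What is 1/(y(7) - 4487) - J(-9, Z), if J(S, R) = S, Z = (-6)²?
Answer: 1653646/183743 ≈ 8.9998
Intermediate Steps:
Z = 36
y(k) = k²/41 + 25*k/41 (y(k) = (k² + 25*k)*(1/41) = k²/41 + 25*k/41)
1/(y(7) - 4487) - J(-9, Z) = 1/((1/41)*7*(25 + 7) - 4487) - 1*(-9) = 1/((1/41)*7*32 - 4487) + 9 = 1/(224/41 - 4487) + 9 = 1/(-183743/41) + 9 = -41/183743 + 9 = 1653646/183743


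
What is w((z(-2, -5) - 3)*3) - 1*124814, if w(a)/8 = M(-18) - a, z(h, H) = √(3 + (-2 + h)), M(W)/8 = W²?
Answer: -104006 - 24*I ≈ -1.0401e+5 - 24.0*I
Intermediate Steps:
M(W) = 8*W²
z(h, H) = √(1 + h)
w(a) = 20736 - 8*a (w(a) = 8*(8*(-18)² - a) = 8*(8*324 - a) = 8*(2592 - a) = 20736 - 8*a)
w((z(-2, -5) - 3)*3) - 1*124814 = (20736 - 8*(√(1 - 2) - 3)*3) - 1*124814 = (20736 - 8*(√(-1) - 3)*3) - 124814 = (20736 - 8*(I - 3)*3) - 124814 = (20736 - 8*(-3 + I)*3) - 124814 = (20736 - 8*(-9 + 3*I)) - 124814 = (20736 + (72 - 24*I)) - 124814 = (20808 - 24*I) - 124814 = -104006 - 24*I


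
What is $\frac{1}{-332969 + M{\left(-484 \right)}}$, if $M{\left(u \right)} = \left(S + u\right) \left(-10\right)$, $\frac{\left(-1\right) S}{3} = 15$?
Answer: $- \frac{1}{327679} \approx -3.0518 \cdot 10^{-6}$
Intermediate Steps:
$S = -45$ ($S = \left(-3\right) 15 = -45$)
$M{\left(u \right)} = 450 - 10 u$ ($M{\left(u \right)} = \left(-45 + u\right) \left(-10\right) = 450 - 10 u$)
$\frac{1}{-332969 + M{\left(-484 \right)}} = \frac{1}{-332969 + \left(450 - -4840\right)} = \frac{1}{-332969 + \left(450 + 4840\right)} = \frac{1}{-332969 + 5290} = \frac{1}{-327679} = - \frac{1}{327679}$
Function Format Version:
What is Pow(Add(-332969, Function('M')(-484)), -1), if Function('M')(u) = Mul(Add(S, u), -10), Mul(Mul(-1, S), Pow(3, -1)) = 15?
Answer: Rational(-1, 327679) ≈ -3.0518e-6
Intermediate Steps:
S = -45 (S = Mul(-3, 15) = -45)
Function('M')(u) = Add(450, Mul(-10, u)) (Function('M')(u) = Mul(Add(-45, u), -10) = Add(450, Mul(-10, u)))
Pow(Add(-332969, Function('M')(-484)), -1) = Pow(Add(-332969, Add(450, Mul(-10, -484))), -1) = Pow(Add(-332969, Add(450, 4840)), -1) = Pow(Add(-332969, 5290), -1) = Pow(-327679, -1) = Rational(-1, 327679)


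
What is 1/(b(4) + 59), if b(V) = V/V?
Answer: 1/60 ≈ 0.016667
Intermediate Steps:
b(V) = 1
1/(b(4) + 59) = 1/(1 + 59) = 1/60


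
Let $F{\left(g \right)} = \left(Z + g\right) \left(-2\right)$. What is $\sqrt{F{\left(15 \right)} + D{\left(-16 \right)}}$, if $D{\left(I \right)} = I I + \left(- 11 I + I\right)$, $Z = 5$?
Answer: $2 \sqrt{94} \approx 19.391$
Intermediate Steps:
$F{\left(g \right)} = -10 - 2 g$ ($F{\left(g \right)} = \left(5 + g\right) \left(-2\right) = -10 - 2 g$)
$D{\left(I \right)} = I^{2} - 10 I$
$\sqrt{F{\left(15 \right)} + D{\left(-16 \right)}} = \sqrt{\left(-10 - 30\right) - 16 \left(-10 - 16\right)} = \sqrt{\left(-10 - 30\right) - -416} = \sqrt{-40 + 416} = \sqrt{376} = 2 \sqrt{94}$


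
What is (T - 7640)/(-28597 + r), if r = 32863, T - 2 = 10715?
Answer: 3077/4266 ≈ 0.72128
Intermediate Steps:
T = 10717 (T = 2 + 10715 = 10717)
(T - 7640)/(-28597 + r) = (10717 - 7640)/(-28597 + 32863) = 3077/4266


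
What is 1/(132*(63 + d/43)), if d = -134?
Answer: 43/339900 ≈ 0.00012651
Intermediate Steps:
1/(132*(63 + d/43)) = 1/(132*(63 - 134/43)) = 1/(132*(2575/43)) = 1/(339900/43) = 43/339900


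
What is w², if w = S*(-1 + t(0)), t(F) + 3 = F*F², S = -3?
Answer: 144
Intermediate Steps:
t(F) = -3 + F³ (t(F) = -3 + F*F² = -3 + F³)
w = 12 (w = -3*(-1 + (-3 + 0³)) = -3*(-1 + (-3 + 0)) = -3*(-1 - 3) = -3*(-4) = 12)
w² = 12² = 144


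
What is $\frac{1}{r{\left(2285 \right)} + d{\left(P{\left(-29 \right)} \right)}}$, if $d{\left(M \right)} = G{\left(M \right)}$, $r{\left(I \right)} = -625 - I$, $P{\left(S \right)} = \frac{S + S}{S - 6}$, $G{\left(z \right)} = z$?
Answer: $- \frac{35}{101792} \approx -0.00034384$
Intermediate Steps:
$P{\left(S \right)} = \frac{2 S}{-6 + S}$
$d{\left(M \right)} = M$
$\frac{1}{r{\left(2285 \right)} + d{\left(P{\left(-29 \right)} \right)}} = \frac{1}{\left(-625 - 2285\right) + 2 \left(-29\right) \frac{1}{-6 - 29}} = \frac{1}{\left(-625 - 2285\right) + 2 \left(-29\right) \frac{1}{-35}} = \frac{1}{-2910 + 2 \left(-29\right) \left(- \frac{1}{35}\right)} = \frac{1}{-2910 + \frac{58}{35}} = \frac{1}{- \frac{101792}{35}} = - \frac{35}{101792}$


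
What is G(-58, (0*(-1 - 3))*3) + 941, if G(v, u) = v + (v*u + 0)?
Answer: 883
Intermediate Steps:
G(v, u) = v + u*v (G(v, u) = v + (u*v + 0) = v + u*v)
G(-58, (0*(-1 - 3))*3) + 941 = -58*(1 + (0*(-1 - 3))*3) + 941 = -58*(1 + (0*(-4))*3) + 941 = -58*(1 + 0*3) + 941 = -58*(1 + 0) + 941 = -58*1 + 941 = -58 + 941 = 883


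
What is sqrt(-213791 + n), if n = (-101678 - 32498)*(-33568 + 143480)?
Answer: I*sqrt(14747766303) ≈ 1.2144e+5*I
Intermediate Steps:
n = -14747552512 (n = -134176*109912 = -14747552512)
sqrt(-213791 + n) = sqrt(-213791 - 14747552512) = sqrt(-14747766303) = I*sqrt(14747766303)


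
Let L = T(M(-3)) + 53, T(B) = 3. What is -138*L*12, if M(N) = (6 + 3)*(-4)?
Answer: -92736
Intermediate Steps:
M(N) = -36 (M(N) = 9*(-4) = -36)
L = 56 (L = 3 + 53 = 56)
-138*L*12 = -138*56*12 = -7728*12 = -92736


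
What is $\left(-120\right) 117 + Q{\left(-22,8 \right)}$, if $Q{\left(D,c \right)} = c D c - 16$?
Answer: $-15464$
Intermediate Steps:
$Q{\left(D,c \right)} = -16 + D c^{2}$ ($Q{\left(D,c \right)} = D c c - 16 = D c^{2} - 16 = -16 + D c^{2}$)
$\left(-120\right) 117 + Q{\left(-22,8 \right)} = \left(-120\right) 117 - \left(16 + 22 \cdot 8^{2}\right) = -14040 - 1424 = -15464$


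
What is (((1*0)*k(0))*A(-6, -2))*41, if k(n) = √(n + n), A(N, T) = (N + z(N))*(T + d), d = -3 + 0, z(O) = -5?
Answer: 0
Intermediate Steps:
d = -3
A(N, T) = (-5 + N)*(-3 + T) (A(N, T) = (N - 5)*(T - 3) = (-5 + N)*(-3 + T))
k(n) = √2*√n (k(n) = √(2*n) = √2*√n)
(((1*0)*k(0))*A(-6, -2))*41 = (((1*0)*(√2*√0))*(15 - 5*(-2) - 3*(-6) - 6*(-2)))*41 = ((0*(√2*0))*(15 + 10 + 18 + 12))*41 = ((0*0)*55)*41 = (0*55)*41 = 0*41 = 0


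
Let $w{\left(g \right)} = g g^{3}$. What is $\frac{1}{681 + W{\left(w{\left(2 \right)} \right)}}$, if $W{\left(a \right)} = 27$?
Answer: $\frac{1}{708} \approx 0.0014124$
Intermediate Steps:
$w{\left(g \right)} = g^{4}$
$\frac{1}{681 + W{\left(w{\left(2 \right)} \right)}} = \frac{1}{681 + 27} = \frac{1}{708}$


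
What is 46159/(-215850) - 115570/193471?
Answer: -33876212389/41760715350 ≈ -0.81120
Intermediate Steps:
46159/(-215850) - 115570/193471 = 46159*(-1/215850) - 115570*1/193471 = -46159/215850 - 115570/193471 = -33876212389/41760715350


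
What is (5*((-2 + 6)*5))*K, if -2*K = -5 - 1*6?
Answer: 550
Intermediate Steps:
K = 11/2 (K = -(-5 - 1*6)/2 = -(-5 - 6)/2 = -½*(-11) = 11/2 ≈ 5.5000)
(5*((-2 + 6)*5))*K = (5*((-2 + 6)*5))*(11/2) = (5*(4*5))*(11/2) = (5*20)*(11/2) = 100*(11/2) = 550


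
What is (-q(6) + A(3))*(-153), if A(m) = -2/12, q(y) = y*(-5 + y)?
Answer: 1887/2 ≈ 943.50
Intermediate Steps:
A(m) = -⅙ (A(m) = -2*1/12 = -⅙)
(-q(6) + A(3))*(-153) = (-6*(-5 + 6) - ⅙)*(-153) = (-6 - ⅙)*(-153) = -37/6*(-153) = 1887/2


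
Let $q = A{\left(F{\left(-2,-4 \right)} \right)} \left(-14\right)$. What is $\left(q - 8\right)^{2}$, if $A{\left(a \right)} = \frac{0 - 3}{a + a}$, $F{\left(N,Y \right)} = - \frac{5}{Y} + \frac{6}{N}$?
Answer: $400$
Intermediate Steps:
$A{\left(a \right)} = - \frac{3}{2 a}$
$q = -12$ ($q = - \frac{3}{2 \left(- \frac{5}{-4} + \frac{6}{-2}\right)} \left(-14\right) = - \frac{3}{2 \left(\left(-5\right) \left(- \frac{1}{4}\right) + 6 \left(- \frac{1}{2}\right)\right)} \left(-14\right) = - \frac{3}{2 \left(\frac{5}{4} - 3\right)} \left(-14\right) = - \frac{3}{2 \left(- \frac{7}{4}\right)} \left(-14\right) = \left(- \frac{3}{2}\right) \left(- \frac{4}{7}\right) \left(-14\right) = \frac{6}{7} \left(-14\right) = -12$)
$\left(q - 8\right)^{2} = \left(-12 - 8\right)^{2} = \left(-20\right)^{2} = 400$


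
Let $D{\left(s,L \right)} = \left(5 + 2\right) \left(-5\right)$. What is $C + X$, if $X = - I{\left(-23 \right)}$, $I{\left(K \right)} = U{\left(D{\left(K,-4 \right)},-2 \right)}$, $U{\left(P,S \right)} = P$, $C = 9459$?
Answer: $9494$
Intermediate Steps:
$D{\left(s,L \right)} = -35$ ($D{\left(s,L \right)} = 7 \left(-5\right) = -35$)
$I{\left(K \right)} = -35$
$X = 35$ ($X = \left(-1\right) \left(-35\right) = 35$)
$C + X = 9459 + 35 = 9494$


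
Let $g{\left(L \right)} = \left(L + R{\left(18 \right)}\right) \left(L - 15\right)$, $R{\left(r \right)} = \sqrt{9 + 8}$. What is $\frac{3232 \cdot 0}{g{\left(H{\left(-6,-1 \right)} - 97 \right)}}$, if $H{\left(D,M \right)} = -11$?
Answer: $0$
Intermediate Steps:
$R{\left(r \right)} = \sqrt{17}$
$g{\left(L \right)} = \left(-15 + L\right) \left(L + \sqrt{17}\right)$ ($g{\left(L \right)} = \left(L + \sqrt{17}\right) \left(L - 15\right) = \left(L + \sqrt{17}\right) \left(-15 + L\right) = \left(-15 + L\right) \left(L + \sqrt{17}\right)$)
$\frac{3232 \cdot 0}{g{\left(H{\left(-6,-1 \right)} - 97 \right)}} = \frac{3232 \cdot 0}{\left(-11 - 97\right)^{2} - 15 \left(-11 - 97\right) - 15 \sqrt{17} + \left(-11 - 97\right) \sqrt{17}} = \frac{0}{\left(-108\right)^{2} - -1620 - 15 \sqrt{17} - 108 \sqrt{17}} = \frac{0}{11664 + 1620 - 15 \sqrt{17} - 108 \sqrt{17}} = \frac{0}{13284 - 123 \sqrt{17}} = 0$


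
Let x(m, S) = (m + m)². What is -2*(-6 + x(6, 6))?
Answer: -276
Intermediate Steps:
x(m, S) = 4*m² (x(m, S) = (2*m)² = 4*m²)
-2*(-6 + x(6, 6)) = -2*(-6 + 4*6²) = -2*(-6 + 4*36) = -2*(-6 + 144) = -2*138 = -276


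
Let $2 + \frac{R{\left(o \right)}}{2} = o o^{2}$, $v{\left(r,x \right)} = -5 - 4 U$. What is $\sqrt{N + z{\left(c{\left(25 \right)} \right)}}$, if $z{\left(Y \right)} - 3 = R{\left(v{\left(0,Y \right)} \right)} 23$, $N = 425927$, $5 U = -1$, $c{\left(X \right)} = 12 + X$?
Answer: $\frac{4 \sqrt{16501170}}{25} \approx 649.95$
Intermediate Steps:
$U = - \frac{1}{5}$ ($U = \frac{1}{5} \left(-1\right) = - \frac{1}{5} \approx -0.2$)
$v{\left(r,x \right)} = - \frac{21}{5}$ ($v{\left(r,x \right)} = -5 - - \frac{4}{5} = -5 + \frac{4}{5} = - \frac{21}{5}$)
$R{\left(o \right)} = -4 + 2 o^{3}$ ($R{\left(o \right)} = -4 + 2 o o^{2} = -4 + 2 o^{3}$)
$z{\left(Y \right)} = - \frac{437131}{125}$ ($z{\left(Y \right)} = 3 + \left(-4 + 2 \left(- \frac{21}{5}\right)^{3}\right) 23 = 3 + \left(-4 + 2 \left(- \frac{9261}{125}\right)\right) 23 = 3 + \left(-4 - \frac{18522}{125}\right) 23 = 3 - \frac{437506}{125} = - \frac{437131}{125}$)
$\sqrt{N + z{\left(c{\left(25 \right)} \right)}} = \sqrt{425927 - \frac{437131}{125}} = \sqrt{\frac{52803744}{125}} = \frac{4 \sqrt{16501170}}{25}$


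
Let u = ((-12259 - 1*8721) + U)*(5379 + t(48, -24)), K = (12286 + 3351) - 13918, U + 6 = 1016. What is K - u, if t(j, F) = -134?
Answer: 104744369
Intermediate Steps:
U = 1010 (U = -6 + 1016 = 1010)
K = 1719 (K = 15637 - 13918 = 1719)
u = -104742650 (u = ((-12259 - 1*8721) + 1010)*(5379 - 134) = ((-12259 - 8721) + 1010)*5245 = (-20980 + 1010)*5245 = -19970*5245 = -104742650)
K - u = 1719 - 1*(-104742650) = 1719 + 104742650 = 104744369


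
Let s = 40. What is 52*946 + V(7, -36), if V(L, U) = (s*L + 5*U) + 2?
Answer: 49294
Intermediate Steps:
V(L, U) = 2 + 5*U + 40*L (V(L, U) = (40*L + 5*U) + 2 = (5*U + 40*L) + 2 = 2 + 5*U + 40*L)
52*946 + V(7, -36) = 52*946 + (2 + 5*(-36) + 40*7) = 49192 + (2 - 180 + 280) = 49192 + 102 = 49294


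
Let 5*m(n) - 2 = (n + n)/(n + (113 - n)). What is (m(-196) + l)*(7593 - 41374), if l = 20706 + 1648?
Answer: -426648760164/565 ≈ -7.5513e+8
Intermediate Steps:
m(n) = ⅖ + 2*n/565 (m(n) = ⅖ + ((n + n)/(n + (113 - n)))/5 = ⅖ + ((2*n)/113)/5 = ⅖ + ((2*n)*(1/113))/5 = ⅖ + (2*n/113)/5 = ⅖ + 2*n/565)
l = 22354
(m(-196) + l)*(7593 - 41374) = ((⅖ + (2/565)*(-196)) + 22354)*(7593 - 41374) = ((⅖ - 392/565) + 22354)*(-33781) = (-166/565 + 22354)*(-33781) = (12629844/565)*(-33781) = -426648760164/565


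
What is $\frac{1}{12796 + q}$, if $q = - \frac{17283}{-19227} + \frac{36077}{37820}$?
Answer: $\frac{242388380}{3102050808993} \approx 7.8138 \cdot 10^{-5}$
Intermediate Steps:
$q = \frac{449098513}{242388380}$ ($q = \left(-17283\right) \left(- \frac{1}{19227}\right) + 36077 \cdot \frac{1}{37820} = \frac{5761}{6409} + \frac{36077}{37820} = \frac{449098513}{242388380} \approx 1.8528$)
$\frac{1}{12796 + q} = \frac{1}{12796 + \frac{449098513}{242388380}} = \frac{1}{\frac{3102050808993}{242388380}} = \frac{242388380}{3102050808993}$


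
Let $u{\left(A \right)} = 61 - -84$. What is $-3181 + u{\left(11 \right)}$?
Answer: $-3036$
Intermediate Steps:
$u{\left(A \right)} = 145$ ($u{\left(A \right)} = 61 + 84 = 145$)
$-3181 + u{\left(11 \right)} = -3181 + 145 = -3036$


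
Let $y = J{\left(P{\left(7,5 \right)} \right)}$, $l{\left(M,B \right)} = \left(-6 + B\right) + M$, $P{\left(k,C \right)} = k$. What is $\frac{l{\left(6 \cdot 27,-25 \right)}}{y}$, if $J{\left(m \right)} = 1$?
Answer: $131$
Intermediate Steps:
$l{\left(M,B \right)} = -6 + B + M$
$y = 1$
$\frac{l{\left(6 \cdot 27,-25 \right)}}{y} = \frac{-6 - 25 + 6 \cdot 27}{1} = \left(-6 - 25 + 162\right) 1 = 131 \cdot 1 = 131$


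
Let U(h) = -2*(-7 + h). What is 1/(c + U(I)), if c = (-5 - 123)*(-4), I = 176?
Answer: 1/174 ≈ 0.0057471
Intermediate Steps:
c = 512 (c = -128*(-4) = 512)
U(h) = 14 - 2*h
1/(c + U(I)) = 1/(512 + (14 - 2*176)) = 1/(512 + (14 - 352)) = 1/(512 - 338) = 1/174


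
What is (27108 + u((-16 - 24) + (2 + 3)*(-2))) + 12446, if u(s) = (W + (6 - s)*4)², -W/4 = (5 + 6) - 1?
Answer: 73410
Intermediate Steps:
W = -40 (W = -4*((5 + 6) - 1) = -4*(11 - 1) = -4*10 = -40)
u(s) = (-16 - 4*s)² (u(s) = (-40 + (6 - s)*4)² = (-40 + (24 - 4*s))² = (-16 - 4*s)²)
(27108 + u((-16 - 24) + (2 + 3)*(-2))) + 12446 = (27108 + 16*(4 + ((-16 - 24) + (2 + 3)*(-2)))²) + 12446 = (27108 + 16*(4 + (-40 + 5*(-2)))²) + 12446 = (27108 + 16*(4 + (-40 - 10))²) + 12446 = (27108 + 16*(4 - 50)²) + 12446 = (27108 + 16*(-46)²) + 12446 = (27108 + 16*2116) + 12446 = (27108 + 33856) + 12446 = 60964 + 12446 = 73410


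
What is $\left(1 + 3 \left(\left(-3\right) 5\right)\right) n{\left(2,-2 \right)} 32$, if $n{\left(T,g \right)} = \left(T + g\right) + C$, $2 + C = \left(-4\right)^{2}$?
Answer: $-19712$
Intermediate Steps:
$C = 14$ ($C = -2 + \left(-4\right)^{2} = -2 + 16 = 14$)
$n{\left(T,g \right)} = 14 + T + g$ ($n{\left(T,g \right)} = \left(T + g\right) + 14 = 14 + T + g$)
$\left(1 + 3 \left(\left(-3\right) 5\right)\right) n{\left(2,-2 \right)} 32 = \left(1 + 3 \left(\left(-3\right) 5\right)\right) \left(14 + 2 - 2\right) 32 = \left(1 + 3 \left(-15\right)\right) 14 \cdot 32 = \left(1 - 45\right) 14 \cdot 32 = \left(-44\right) 14 \cdot 32 = \left(-616\right) 32 = -19712$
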